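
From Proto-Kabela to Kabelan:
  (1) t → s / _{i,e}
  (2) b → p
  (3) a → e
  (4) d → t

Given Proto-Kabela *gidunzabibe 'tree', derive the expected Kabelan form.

gitunzepipe

Kabelan: *gidunzabibe > gidunzapipe > gidunzepipe > gitunzepipe  (by unconditioned shift, vowel merger, unconditioned shift)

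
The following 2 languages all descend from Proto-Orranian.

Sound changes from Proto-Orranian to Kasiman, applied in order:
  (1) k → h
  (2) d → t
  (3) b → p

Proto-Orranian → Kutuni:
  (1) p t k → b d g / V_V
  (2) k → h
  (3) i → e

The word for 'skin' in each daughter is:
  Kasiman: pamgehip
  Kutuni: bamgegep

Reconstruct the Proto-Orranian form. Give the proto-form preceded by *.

Position 1: Kasiman has p, Kutuni has b. Taking the neighbouring segments as reconstructed: Kasiman p could go back to *p or *b; Kutuni b can only go back to *b — the one source consistent with every daughter is *b.
Position 7: Kasiman has i, Kutuni has e. Kasiman preserves i here (none of its changes turn any other segment into i), so the proto-segment is *i.
Verify the candidate proto-form against each daughter:
Kasiman: *bamgekip > bamgehip > pamgehip  (by unconditioned shift, unconditioned shift)
Kutuni: start from *bamgekip.
  rule 1 (intervocalic voicing): bamgekip → bamgegip
  rule 2: no change — bamgegip
  rule 3 (vowel merger): bamgegip → bamgegep
  ⇒ Kutuni bamgegep
Only *bamgekip yields all of Kasiman pamgehip, Kutuni bamgegep.

*bamgekip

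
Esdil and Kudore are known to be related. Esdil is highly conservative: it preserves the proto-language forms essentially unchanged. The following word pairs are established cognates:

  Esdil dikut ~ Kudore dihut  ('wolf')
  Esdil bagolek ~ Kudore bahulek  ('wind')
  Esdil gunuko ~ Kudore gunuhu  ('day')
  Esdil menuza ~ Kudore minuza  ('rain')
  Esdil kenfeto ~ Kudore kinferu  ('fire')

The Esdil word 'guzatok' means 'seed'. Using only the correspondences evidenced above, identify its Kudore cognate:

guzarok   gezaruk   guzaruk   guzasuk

kenfeto ~ kinferu — Esdil t corresponds to Kudore r between vowels (before a back vowel).
bagolek ~ bahulek — Esdil o corresponds to Kudore u after a consonant, before a consonant other than r, m, n, p, b, f, v.
Applying these to Esdil 'guzatok':
  guzatok → guzarok   (t→r between vowels (before a back vowel))
  guzarok → guzaruk   (o→u after a consonant, before a consonant other than r, m, n, p, b, f, v)
So the Kudore cognate is 'guzaruk'.

guzaruk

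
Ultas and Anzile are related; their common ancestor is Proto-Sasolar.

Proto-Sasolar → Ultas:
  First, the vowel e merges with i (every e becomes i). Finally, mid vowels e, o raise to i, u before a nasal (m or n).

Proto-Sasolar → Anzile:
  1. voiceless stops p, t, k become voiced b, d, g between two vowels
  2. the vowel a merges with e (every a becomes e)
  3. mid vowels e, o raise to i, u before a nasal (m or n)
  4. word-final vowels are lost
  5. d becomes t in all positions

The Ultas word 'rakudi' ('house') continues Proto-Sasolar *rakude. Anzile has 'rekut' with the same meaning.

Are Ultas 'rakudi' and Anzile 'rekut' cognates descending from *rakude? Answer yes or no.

Derive the expected Anzile reflex of *rakude:
Anzile: *rakude
  rakude → ragude   [intervocalic voicing]
  ragude → regude   [vowel merger]
  regude (rule 3 does not apply)
  regude → regud   [apocope]
  regud → regut   [unconditioned shift]
  giving Anzile regut.
The regular Anzile reflex would be 'regut', but the attested form is 'rekut'. The correspondence is irregular, so they are not cognates (the Anzile form has a different source).

no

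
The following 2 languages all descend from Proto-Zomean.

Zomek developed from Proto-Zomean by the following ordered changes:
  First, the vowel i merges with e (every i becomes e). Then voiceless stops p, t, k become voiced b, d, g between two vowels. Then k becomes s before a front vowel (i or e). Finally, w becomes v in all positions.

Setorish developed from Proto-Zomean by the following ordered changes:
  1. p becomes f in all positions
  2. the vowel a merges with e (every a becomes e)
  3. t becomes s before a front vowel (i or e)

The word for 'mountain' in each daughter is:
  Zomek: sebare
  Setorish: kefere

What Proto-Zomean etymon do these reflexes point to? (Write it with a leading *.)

Position 4: Zomek has a, Setorish has e. Zomek preserves a here (none of its changes turn any other segment into a), so the proto-segment is *a.
Position 1: Zomek has s, Setorish has k. Setorish preserves k here (none of its changes turn any other segment into k), so the proto-segment is *k.
Continuing position by position gives *kepare; check it forward:
Zomek: *kepare > kebare > sebare  (by intervocalic voicing, palatalisation)
Setorish: *kepare > kefare > kefere  (by unconditioned shift, vowel merger)
Only *kepare yields all of Zomek sebare, Setorish kefere.

*kepare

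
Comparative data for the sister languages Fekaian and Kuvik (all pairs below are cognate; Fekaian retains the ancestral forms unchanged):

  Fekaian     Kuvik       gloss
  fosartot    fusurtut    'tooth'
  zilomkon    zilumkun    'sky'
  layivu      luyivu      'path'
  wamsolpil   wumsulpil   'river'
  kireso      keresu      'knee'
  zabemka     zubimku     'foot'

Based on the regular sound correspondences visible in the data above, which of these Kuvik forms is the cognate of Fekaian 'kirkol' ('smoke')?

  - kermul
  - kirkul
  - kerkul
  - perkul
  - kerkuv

kireso ~ keresu — Fekaian i corresponds to Kuvik e after a consonant, before r.
fosartot ~ fusurtut, wamsolpil ~ wumsulpil — Fekaian o corresponds to Kuvik u after a consonant, before a consonant other than r, m, n, p, b, f, v.
Applying these to Fekaian 'kirkol':
  kirkol → kerkol   (i→e after a consonant, before r)
  kerkol → kerkul   (o→u after a consonant, before a consonant other than r, m, n, p, b, f, v)
So the Kuvik cognate is 'kerkul'.

kerkul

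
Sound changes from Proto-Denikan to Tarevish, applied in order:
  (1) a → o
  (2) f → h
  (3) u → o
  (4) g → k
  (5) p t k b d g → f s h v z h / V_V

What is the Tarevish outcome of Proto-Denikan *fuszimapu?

Tarevish: *fuszimapu
  fuszimapu → fuszimopu   [vowel merger]
  fuszimopu → huszimopu   [unconditioned shift]
  huszimopu → hoszimopo   [vowel merger]
  hoszimopo (rule 4 does not apply)
  hoszimopo → hoszimofo   [intervocalic lenition]
  giving Tarevish hoszimofo.

hoszimofo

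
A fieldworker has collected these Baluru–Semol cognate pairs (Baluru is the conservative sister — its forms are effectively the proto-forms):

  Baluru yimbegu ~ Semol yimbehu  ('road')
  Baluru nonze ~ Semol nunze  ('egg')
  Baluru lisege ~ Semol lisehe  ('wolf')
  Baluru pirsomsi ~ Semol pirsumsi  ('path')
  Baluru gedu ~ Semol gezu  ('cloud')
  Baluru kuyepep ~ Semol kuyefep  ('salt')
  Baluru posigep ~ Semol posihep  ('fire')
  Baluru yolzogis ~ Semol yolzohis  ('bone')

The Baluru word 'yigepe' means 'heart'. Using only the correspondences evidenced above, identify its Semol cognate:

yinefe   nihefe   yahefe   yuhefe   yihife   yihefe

lisege ~ lisehe, posigep ~ posihep — Baluru g corresponds to Semol h between vowels (before a front vowel).
kuyepep ~ kuyefep — Baluru p corresponds to Semol f between vowels (before a front vowel).
Applying these to Baluru 'yigepe':
  yigepe → yihepe   (g→h between vowels (before a front vowel))
  yihepe → yihefe   (p→f between vowels (before a front vowel))
So the Semol cognate is 'yihefe'.

yihefe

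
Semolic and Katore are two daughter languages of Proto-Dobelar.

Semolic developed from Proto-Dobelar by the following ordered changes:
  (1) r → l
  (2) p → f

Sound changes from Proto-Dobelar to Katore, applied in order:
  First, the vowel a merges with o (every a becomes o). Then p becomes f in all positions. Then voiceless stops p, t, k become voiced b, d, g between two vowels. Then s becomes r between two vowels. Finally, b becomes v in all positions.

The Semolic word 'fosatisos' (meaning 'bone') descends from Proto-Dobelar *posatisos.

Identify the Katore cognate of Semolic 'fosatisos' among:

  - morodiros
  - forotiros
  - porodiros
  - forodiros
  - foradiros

forodiros

Katore: *posatisos > posotisos > fosotisos > fosodisos > forodiros  (by vowel merger, unconditioned shift, intervocalic voicing, rhotacism)
Among the options, 'forodiros' alone shows every Katore change applied in order.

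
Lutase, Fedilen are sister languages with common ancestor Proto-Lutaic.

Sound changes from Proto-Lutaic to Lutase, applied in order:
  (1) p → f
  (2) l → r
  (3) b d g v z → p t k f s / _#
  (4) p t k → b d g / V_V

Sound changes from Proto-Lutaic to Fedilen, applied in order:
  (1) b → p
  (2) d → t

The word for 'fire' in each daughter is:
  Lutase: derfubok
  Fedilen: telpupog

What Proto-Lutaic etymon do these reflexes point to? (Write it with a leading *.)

Position 4: Lutase has f, Fedilen has p. Taking the neighbouring segments as reconstructed: Lutase f could go back to *p or *f; Fedilen p could go back to *p or *b — the one source consistent with every daughter is *p.
Position 3: Lutase has r, Fedilen has l. Fedilen preserves l here (none of its changes turn any other segment into l), so the proto-segment is *l.
Position 8: Lutase has k, Fedilen has g. Fedilen preserves g here (none of its changes turn any other segment into g), so the proto-segment is *g.
This points to *delpubog. Verify forward in each daughter:
Lutase: start from *delpubog.
  rule 1 (unconditioned shift): delpubog → delfubog
  rule 2 (unconditioned shift): delfubog → derfubog
  rule 3 (final devoicing): derfubog → derfubok
  rule 4: no change — derfubok
  ⇒ Lutase derfubok
Fedilen: start from *delpubog.
  rule 1 (unconditioned shift): delpubog → delpupog
  rule 2 (unconditioned shift): delpupog → telpupog
  ⇒ Fedilen telpupog
Only *delpubog yields all of Lutase derfubok, Fedilen telpupog.

*delpubog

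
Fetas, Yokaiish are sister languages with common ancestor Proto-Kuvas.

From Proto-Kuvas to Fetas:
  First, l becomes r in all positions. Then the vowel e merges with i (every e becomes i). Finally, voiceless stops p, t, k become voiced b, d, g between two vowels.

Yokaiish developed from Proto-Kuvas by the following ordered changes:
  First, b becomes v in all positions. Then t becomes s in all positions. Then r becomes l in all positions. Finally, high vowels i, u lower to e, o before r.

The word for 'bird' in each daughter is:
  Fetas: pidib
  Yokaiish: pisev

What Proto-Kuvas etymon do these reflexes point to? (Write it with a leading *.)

*piteb

Position 5: Fetas has b, Yokaiish has v. Taking the neighbouring segments as reconstructed: Fetas b can only go back to *b; Yokaiish v could go back to *b or *v — the one source consistent with every daughter is *b.
Position 4: Fetas has i, Yokaiish has e. Taking the neighbouring segments as reconstructed: Fetas i could go back to *e or *i; Yokaiish e can only go back to *e — the one source consistent with every daughter is *e.
Position 3: Fetas has d, Yokaiish has s. Taking the neighbouring segments as reconstructed: Fetas d could go back to *t or *d; Yokaiish s could go back to *t or *s — the one source consistent with every daughter is *t.
The remaining positions agree across the daughters. Check the candidate against every language:
Fetas: *piteb > pitib > pidib  (by vowel merger, intervocalic voicing)
Yokaiish: *piteb > pitev > pisev  (by unconditioned shift, unconditioned shift)
No other proto-form is consistent with every reflex, so the reconstruction is *piteb.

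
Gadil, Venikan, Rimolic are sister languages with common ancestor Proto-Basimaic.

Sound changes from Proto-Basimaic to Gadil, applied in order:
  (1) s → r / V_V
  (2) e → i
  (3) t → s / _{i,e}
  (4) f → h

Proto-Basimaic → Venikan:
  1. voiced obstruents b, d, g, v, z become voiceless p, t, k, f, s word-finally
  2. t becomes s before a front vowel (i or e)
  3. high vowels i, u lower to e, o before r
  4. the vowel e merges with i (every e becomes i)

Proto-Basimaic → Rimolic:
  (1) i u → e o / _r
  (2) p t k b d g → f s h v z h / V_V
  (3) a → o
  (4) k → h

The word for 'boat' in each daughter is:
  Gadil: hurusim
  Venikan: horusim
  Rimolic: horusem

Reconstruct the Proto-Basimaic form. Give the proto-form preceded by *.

*hurutem

Position 5: Gadil has s, Venikan has s, Rimolic has s. Taking the neighbouring segments as reconstructed: Gadil s can only go back to *t; Venikan s could go back to *t or *s; Rimolic s could go back to *t or *s — the one source consistent with every daughter is *t.
Position 2: Gadil has u, Venikan has o, Rimolic has o. Gadil preserves u here (none of its changes turn any other segment into u), so the proto-segment is *u.
Position 6: Gadil has i, Venikan has i, Rimolic has e. Taking the neighbouring segments as reconstructed: Gadil i could go back to *e or *i; Venikan i could go back to *e or *i; Rimolic e can only go back to *e — the one source consistent with every daughter is *e.
Verify the candidate proto-form against each daughter:
Gadil: start from *hurutem.
  rule 1: no change — hurutem
  rule 2 (vowel merger): hurutem → hurutim
  rule 3 (palatalisation): hurutim → hurusim
  rule 4: no change — hurusim
  ⇒ Gadil hurusim
Venikan: start from *hurutem.
  rule 1: no change — hurutem
  rule 2 (palatalisation): hurutem → hurusem
  rule 3 (pre-rhotic lowering): hurusem → horusem
  rule 4 (vowel merger): horusem → horusim
  ⇒ Venikan horusim
Rimolic: start from *hurutem.
  rule 1 (pre-rhotic lowering): hurutem → horutem
  rule 2 (intervocalic lenition): horutem → horusem
  rule 3: no change — horusem
  rule 4: no change — horusem
  ⇒ Rimolic horusem
Only *hurutem yields all of Gadil hurusim, Venikan horusim, Rimolic horusem.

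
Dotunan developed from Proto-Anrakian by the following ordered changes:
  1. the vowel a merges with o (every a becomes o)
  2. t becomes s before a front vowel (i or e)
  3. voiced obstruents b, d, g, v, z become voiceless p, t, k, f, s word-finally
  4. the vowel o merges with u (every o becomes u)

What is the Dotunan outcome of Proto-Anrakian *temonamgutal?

Dotunan: *temonamgutal > temonomgutol > semonomgutol > semunumgutul  (by vowel merger, palatalisation, vowel merger)

semunumgutul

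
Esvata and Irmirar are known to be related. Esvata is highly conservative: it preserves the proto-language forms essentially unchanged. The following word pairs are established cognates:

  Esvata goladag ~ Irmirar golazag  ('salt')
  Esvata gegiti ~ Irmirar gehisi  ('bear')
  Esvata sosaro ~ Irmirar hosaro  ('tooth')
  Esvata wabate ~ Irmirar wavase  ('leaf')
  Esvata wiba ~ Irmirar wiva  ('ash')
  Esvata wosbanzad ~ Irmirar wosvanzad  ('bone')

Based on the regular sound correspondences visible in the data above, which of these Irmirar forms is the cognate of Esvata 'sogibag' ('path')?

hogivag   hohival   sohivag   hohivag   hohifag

hohivag

sosaro ~ hosaro — Esvata s corresponds to Irmirar h word-initially before a back vowel.
gegiti ~ gehisi — Esvata g corresponds to Irmirar h between vowels (before a front vowel).
wabate ~ wavase, wiba ~ wiva — Esvata b corresponds to Irmirar v between vowels (before a back vowel).
Applying these to Esvata 'sogibag':
  sogibag → hogibag   (s→h word-initially before a back vowel)
  hogibag → hohibag   (g→h between vowels (before a front vowel))
  hohibag → hohivag   (b→v between vowels (before a back vowel))
So the Irmirar cognate is 'hohivag'.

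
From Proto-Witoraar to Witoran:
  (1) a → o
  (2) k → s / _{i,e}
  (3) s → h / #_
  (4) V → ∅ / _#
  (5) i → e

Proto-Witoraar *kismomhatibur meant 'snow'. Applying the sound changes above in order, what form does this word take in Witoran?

hesmomhotebur

Witoran: *kismomhatibur > kismomhotibur > sismomhotibur > hismomhotibur > hesmomhotebur  (by vowel merger, palatalisation, debuccalisation, vowel merger)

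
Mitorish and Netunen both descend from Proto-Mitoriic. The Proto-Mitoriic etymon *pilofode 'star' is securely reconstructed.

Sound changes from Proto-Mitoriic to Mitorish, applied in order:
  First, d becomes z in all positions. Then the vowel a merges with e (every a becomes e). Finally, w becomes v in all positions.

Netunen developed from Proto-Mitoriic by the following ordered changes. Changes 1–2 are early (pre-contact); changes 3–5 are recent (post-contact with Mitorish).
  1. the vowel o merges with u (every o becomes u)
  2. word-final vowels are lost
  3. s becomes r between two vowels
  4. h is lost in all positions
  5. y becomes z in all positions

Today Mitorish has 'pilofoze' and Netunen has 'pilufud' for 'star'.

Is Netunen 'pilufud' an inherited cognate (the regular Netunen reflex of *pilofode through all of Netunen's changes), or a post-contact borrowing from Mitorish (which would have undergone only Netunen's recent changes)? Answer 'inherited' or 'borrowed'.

If inherited, *pilofode would pass through all of Netunen's changes:
Netunen: start from *pilofode.
  rule 1 (vowel merger): pilofode → pilufude
  rule 2 (apocope): pilufude → pilufud
  rule 3: no change — pilufud
  rule 4: no change — pilufud
  rule 5: no change — pilufud
  ⇒ Netunen pilufud
If borrowed from Mitorish 'pilofoze' after the early changes, it would undergo only the recent ones:
  rule 3 (rhotacism): no change (pilofoze)
  rule 4 (h-loss): no change (pilofoze)
  rule 5 (unconditioned shift): no change (pilofoze)
  ⇒ as a loan: pilofoze
Netunen 'pilufud' matches the inherited outcome exactly, so it is an inherited cognate, not a loan.

inherited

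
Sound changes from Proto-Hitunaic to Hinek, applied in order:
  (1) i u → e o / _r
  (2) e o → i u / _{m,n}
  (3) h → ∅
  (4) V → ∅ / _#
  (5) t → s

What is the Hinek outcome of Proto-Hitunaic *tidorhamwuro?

Hinek: *tidorhamwuro > tidorhamworo > tidoramworo > tidoramwor > sidoramwor  (by pre-rhotic lowering, h-loss, apocope, unconditioned shift)

sidoramwor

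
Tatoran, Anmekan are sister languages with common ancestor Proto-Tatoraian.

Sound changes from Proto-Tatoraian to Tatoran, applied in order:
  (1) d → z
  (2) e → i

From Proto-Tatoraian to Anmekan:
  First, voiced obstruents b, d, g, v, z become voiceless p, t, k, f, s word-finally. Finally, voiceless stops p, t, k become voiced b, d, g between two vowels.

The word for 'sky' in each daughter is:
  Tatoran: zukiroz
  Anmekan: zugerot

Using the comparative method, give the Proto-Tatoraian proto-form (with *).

Position 3: Tatoran has k, Anmekan has g. Tatoran preserves k here (none of its changes turn any other segment into k), so the proto-segment is *k.
Position 4: Tatoran has i, Anmekan has e. Anmekan preserves e here (none of its changes turn any other segment into e), so the proto-segment is *e.
This points to *zukerod. Verify forward in each daughter:
Tatoran: start from *zukerod.
  rule 1 (unconditioned shift): zukerod → zukeroz
  rule 2 (vowel merger): zukeroz → zukiroz
  ⇒ Tatoran zukiroz
Anmekan: start from *zukerod.
  rule 1 (final devoicing): zukerod → zukerot
  rule 2 (intervocalic voicing): zukerot → zugerot
  ⇒ Anmekan zugerot
*zukerod is the unique common source.

*zukerod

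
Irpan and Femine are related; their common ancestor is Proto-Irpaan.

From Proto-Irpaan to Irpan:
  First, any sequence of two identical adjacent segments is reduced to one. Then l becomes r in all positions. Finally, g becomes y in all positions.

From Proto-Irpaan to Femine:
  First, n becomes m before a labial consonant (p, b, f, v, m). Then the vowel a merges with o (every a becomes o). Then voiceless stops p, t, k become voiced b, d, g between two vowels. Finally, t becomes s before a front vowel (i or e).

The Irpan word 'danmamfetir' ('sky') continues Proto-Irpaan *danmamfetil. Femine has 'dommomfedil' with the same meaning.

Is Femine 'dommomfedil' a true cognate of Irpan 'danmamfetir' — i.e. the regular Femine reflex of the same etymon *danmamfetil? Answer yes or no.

yes

Derive the expected Femine reflex of *danmamfetil:
Femine: *danmamfetil > dammamfetil > dommomfetil > dommomfedil  (by nasal place assimilation, vowel merger, intervocalic voicing)
Femine 'dommomfedil' matches the regular reflex exactly, so the pair is cognate.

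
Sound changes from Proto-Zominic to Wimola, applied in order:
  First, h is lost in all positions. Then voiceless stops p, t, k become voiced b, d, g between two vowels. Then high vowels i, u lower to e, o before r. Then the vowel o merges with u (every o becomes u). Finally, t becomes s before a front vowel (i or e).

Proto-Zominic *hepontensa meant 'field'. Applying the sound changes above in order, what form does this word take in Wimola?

ebunsensa

Wimola: start from *hepontensa.
  rule 1 (h-loss): hepontensa → epontensa
  rule 2 (intervocalic voicing): epontensa → ebontensa
  rule 3: no change — ebontensa
  rule 4 (vowel merger): ebontensa → ebuntensa
  rule 5 (palatalisation): ebuntensa → ebunsensa
  ⇒ Wimola ebunsensa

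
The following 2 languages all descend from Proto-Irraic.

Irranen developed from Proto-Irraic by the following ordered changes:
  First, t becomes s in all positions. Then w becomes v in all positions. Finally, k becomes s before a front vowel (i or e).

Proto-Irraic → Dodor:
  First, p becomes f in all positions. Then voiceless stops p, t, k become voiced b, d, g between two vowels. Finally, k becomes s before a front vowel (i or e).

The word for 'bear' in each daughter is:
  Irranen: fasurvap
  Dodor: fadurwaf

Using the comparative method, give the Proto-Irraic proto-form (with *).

*faturwap

Position 3: Irranen has s, Dodor has d. Taking the neighbouring segments as reconstructed: Irranen s could go back to *t or *s; Dodor d could go back to *t or *d — the one source consistent with every daughter is *t.
Position 8: Irranen has p, Dodor has f. Irranen preserves p here (none of its changes turn any other segment into p), so the proto-segment is *p.
Position 6: Irranen has v, Dodor has w. Dodor preserves w here (none of its changes turn any other segment into w), so the proto-segment is *w.
This points to *faturwap. Verify forward in each daughter:
Irranen: *faturwap
  faturwap → fasurwap   [unconditioned shift]
  fasurwap → fasurvap   [unconditioned shift]
  fasurvap (rule 3 does not apply)
  giving Irranen fasurvap.
Dodor: *faturwap > faturwaf > fadurwaf  (by unconditioned shift, intervocalic voicing)
Only *faturwap yields all of Irranen fasurvap, Dodor fadurwaf.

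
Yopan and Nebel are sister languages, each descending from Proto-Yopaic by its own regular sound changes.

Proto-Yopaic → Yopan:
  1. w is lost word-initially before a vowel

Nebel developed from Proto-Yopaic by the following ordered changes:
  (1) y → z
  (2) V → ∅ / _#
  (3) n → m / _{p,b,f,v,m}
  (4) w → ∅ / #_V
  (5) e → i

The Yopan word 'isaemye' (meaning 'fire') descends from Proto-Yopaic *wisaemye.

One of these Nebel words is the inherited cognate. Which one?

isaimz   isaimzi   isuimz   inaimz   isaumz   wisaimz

isaimz

Nebel: start from *wisaemye.
  rule 1 (unconditioned shift): wisaemye → wisaemze
  rule 2 (apocope): wisaemze → wisaemz
  rule 3: no change — wisaemz
  rule 4 (glide loss): wisaemz → isaemz
  rule 5 (vowel merger): isaemz → isaimz
  ⇒ Nebel isaimz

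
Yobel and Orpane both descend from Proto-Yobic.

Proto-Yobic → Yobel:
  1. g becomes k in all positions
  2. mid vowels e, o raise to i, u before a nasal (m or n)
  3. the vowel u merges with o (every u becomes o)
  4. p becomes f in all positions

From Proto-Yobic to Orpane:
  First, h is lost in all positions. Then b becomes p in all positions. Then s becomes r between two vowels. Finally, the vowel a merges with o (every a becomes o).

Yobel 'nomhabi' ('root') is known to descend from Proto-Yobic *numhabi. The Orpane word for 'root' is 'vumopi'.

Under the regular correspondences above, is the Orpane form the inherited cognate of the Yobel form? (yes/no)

Derive the expected Orpane reflex of *numhabi:
Orpane: *numhabi > numabi > numapi > numopi  (by h-loss, unconditioned shift, vowel merger)
The regular Orpane reflex would be 'numopi', but the attested form is 'vumopi'. The correspondence is irregular, so they are not cognates (the Orpane form has a different source).

no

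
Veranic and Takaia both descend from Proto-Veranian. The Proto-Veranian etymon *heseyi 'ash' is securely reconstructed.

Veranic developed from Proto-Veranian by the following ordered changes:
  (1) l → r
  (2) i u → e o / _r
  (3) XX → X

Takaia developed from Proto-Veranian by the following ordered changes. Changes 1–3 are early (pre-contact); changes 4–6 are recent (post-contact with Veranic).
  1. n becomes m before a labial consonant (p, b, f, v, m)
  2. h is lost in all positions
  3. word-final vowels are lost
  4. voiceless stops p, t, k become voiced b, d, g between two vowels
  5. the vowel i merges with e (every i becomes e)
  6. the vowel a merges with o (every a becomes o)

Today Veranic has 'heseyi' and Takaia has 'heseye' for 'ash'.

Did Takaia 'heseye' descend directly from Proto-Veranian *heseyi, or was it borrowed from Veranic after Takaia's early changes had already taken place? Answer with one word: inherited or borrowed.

borrowed

If inherited, *heseyi would pass through all of Takaia's changes:
Takaia: *heseyi
  heseyi (rule 1 does not apply)
  heseyi → eseyi   [h-loss]
  eseyi → esey   [apocope]
  esey (rule 4 does not apply)
  esey (rule 5 does not apply)
  esey (rule 6 does not apply)
  giving Takaia esey.
If borrowed from Veranic 'heseyi' after the early changes, it would undergo only the recent ones:
  rule 4 (intervocalic voicing): no change (heseyi)
  rule 5 (vowel merger): heseyi → heseye
  rule 6 (vowel merger): no change (heseye)
  ⇒ as a loan: heseye
Takaia 'heseye' matches the loan outcome 'heseye', not the inherited 'esey' — it skipped the early Takaia changes, so it was borrowed from Veranic.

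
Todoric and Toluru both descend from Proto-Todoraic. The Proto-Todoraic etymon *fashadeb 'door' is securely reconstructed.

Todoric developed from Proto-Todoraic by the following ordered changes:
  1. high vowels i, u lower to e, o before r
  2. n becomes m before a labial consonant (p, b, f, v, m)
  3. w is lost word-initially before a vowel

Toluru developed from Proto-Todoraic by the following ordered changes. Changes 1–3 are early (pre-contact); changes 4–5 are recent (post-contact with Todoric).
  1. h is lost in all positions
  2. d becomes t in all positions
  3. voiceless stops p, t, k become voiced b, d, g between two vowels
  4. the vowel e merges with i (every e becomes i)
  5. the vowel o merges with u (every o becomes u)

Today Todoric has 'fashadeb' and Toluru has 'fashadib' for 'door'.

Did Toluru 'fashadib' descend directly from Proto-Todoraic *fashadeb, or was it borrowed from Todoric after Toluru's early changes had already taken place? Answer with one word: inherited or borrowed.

If inherited, *fashadeb would pass through all of Toluru's changes:
Toluru: *fashadeb
  fashadeb → fasadeb   [h-loss]
  fasadeb → fasateb   [unconditioned shift]
  fasateb → fasadeb   [intervocalic voicing]
  fasadeb → fasadib   [vowel merger]
  fasadib (rule 5 does not apply)
  giving Toluru fasadib.
If borrowed from Todoric 'fashadeb' after the early changes, it would undergo only the recent ones:
  rule 4 (vowel merger): fashadeb → fashadib
  rule 5 (vowel merger): no change (fashadib)
  ⇒ as a loan: fashadib
Toluru 'fashadib' matches the loan outcome 'fashadib', not the inherited 'fasadib' — it skipped the early Toluru changes, so it was borrowed from Todoric.

borrowed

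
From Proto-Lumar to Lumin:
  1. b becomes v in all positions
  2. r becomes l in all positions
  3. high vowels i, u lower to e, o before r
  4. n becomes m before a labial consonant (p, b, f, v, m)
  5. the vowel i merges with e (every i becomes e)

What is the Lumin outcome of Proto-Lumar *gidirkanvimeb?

gedelkamvemev

Lumin: *gidirkanvimeb
  gidirkanvimeb → gidirkanvimev   [unconditioned shift]
  gidirkanvimev → gidilkanvimev   [unconditioned shift]
  gidilkanvimev (rule 3 does not apply)
  gidilkanvimev → gidilkamvimev   [nasal place assimilation]
  gidilkamvimev → gedelkamvemev   [vowel merger]
  giving Lumin gedelkamvemev.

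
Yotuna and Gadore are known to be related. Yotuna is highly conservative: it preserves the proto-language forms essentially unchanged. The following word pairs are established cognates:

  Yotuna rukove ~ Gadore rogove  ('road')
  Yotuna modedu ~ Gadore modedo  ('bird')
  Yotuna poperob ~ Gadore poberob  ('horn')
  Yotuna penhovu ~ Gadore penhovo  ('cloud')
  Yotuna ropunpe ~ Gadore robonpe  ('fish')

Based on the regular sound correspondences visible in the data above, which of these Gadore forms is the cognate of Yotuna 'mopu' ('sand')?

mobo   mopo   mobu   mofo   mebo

mobo

ropunpe ~ robonpe — Yotuna p corresponds to Gadore b between vowels (before a back vowel).
modedu ~ modedo, penhovu ~ penhovo — Yotuna u corresponds to Gadore o word-finally.
Applying these to Yotuna 'mopu':
  mopu → mobu   (p→b between vowels (before a back vowel))
  mobu → mobo   (u→o word-finally)
So the Gadore cognate is 'mobo'.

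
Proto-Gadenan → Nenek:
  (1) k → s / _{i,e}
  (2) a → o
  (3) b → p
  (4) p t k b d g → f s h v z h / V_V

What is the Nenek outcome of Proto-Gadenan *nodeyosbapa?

Nenek: *nodeyosbapa
  nodeyosbapa (rule 1 does not apply)
  nodeyosbapa → nodeyosbopo   [vowel merger]
  nodeyosbopo → nodeyospopo   [unconditioned shift]
  nodeyospopo → nozeyospofo   [intervocalic lenition]
  giving Nenek nozeyospofo.

nozeyospofo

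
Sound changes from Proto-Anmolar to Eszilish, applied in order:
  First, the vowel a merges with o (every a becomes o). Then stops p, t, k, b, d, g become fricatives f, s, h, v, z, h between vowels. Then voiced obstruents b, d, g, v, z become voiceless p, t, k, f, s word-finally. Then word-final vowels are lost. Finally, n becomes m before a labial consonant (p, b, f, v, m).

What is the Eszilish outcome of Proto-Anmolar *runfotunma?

rumfosumm

Eszilish: start from *runfotunma.
  rule 1 (vowel merger): runfotunma → runfotunmo
  rule 2 (intervocalic lenition): runfotunmo → runfosunmo
  rule 3: no change — runfosunmo
  rule 4 (apocope): runfosunmo → runfosunm
  rule 5 (nasal place assimilation): runfosunm → rumfosumm
  ⇒ Eszilish rumfosumm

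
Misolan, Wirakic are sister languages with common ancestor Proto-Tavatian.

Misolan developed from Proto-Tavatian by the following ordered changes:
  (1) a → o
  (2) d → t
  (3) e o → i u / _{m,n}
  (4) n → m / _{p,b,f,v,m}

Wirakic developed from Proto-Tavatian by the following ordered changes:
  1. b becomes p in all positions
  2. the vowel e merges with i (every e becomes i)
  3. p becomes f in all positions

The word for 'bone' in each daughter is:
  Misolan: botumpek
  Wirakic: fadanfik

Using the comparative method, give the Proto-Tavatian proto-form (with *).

*badanpek

Position 2: Misolan has o, Wirakic has a. Wirakic preserves a here (none of its changes turn any other segment into a), so the proto-segment is *a.
Position 1: Misolan has b, Wirakic has f. Misolan preserves b here (none of its changes turn any other segment into b), so the proto-segment is *b.
Position 6: Misolan has p, Wirakic has f. Misolan preserves p here (none of its changes turn any other segment into p), so the proto-segment is *p.
Verify the candidate proto-form against each daughter:
Misolan: *badanpek > bodonpek > botonpek > botunpek > botumpek  (by vowel merger, unconditioned shift, pre-nasal raising, nasal place assimilation)
Wirakic: *badanpek > padanpek > padanpik > fadanfik  (by unconditioned shift, vowel merger, unconditioned shift)
Only *badanpek yields all of Misolan botumpek, Wirakic fadanfik.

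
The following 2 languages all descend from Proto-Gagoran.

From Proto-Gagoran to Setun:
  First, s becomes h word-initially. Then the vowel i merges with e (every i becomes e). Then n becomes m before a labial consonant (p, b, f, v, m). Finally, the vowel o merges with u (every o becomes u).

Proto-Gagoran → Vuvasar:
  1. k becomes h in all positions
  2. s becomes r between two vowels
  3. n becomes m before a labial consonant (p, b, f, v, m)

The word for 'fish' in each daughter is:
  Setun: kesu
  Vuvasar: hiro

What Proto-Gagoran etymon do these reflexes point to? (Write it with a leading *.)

Position 4: Setun has u, Vuvasar has o. Vuvasar preserves o here (none of its changes turn any other segment into o), so the proto-segment is *o.
Position 1: Setun has k, Vuvasar has h. Setun preserves k here (none of its changes turn any other segment into k), so the proto-segment is *k.
Position 2: Setun has e, Vuvasar has i. Vuvasar preserves i here (none of its changes turn any other segment into i), so the proto-segment is *i.
Continuing position by position gives *kiso; check it forward:
Setun: *kiso > keso > kesu  (by vowel merger, vowel merger)
Vuvasar: *kiso > hiso > hiro  (by unconditioned shift, rhotacism)
*kiso is the unique common source.

*kiso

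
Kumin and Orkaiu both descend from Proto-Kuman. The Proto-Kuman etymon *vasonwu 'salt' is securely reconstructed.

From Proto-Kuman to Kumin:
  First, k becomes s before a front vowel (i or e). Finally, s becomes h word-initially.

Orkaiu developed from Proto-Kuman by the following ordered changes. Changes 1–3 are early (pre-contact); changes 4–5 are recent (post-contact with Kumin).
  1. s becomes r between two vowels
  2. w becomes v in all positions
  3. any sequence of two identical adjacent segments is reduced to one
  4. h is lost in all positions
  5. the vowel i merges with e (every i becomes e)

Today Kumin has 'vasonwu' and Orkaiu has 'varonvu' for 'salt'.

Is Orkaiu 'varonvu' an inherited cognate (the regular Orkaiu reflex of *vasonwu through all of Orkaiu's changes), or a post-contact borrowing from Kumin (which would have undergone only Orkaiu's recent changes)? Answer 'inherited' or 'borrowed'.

If inherited, *vasonwu would pass through all of Orkaiu's changes:
Orkaiu: *vasonwu > varonwu > varonvu  (by rhotacism, unconditioned shift)
If borrowed from Kumin 'vasonwu' after the early changes, it would undergo only the recent ones:
  rule 4 (h-loss): no change (vasonwu)
  rule 5 (vowel merger): no change (vasonwu)
  ⇒ as a loan: vasonwu
Orkaiu 'varonvu' matches the inherited outcome exactly, so it is an inherited cognate, not a loan.

inherited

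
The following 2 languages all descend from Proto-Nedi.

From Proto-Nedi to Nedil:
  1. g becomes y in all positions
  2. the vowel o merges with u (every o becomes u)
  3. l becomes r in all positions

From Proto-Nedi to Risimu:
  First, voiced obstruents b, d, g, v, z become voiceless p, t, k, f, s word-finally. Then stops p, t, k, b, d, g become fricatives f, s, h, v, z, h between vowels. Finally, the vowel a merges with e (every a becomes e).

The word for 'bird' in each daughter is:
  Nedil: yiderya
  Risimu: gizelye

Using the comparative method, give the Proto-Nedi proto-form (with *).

Position 3: Nedil has d, Risimu has z. Nedil preserves d here (none of its changes turn any other segment into d), so the proto-segment is *d.
Position 5: Nedil has r, Risimu has l. Risimu preserves l here (none of its changes turn any other segment into l), so the proto-segment is *l.
Continuing position by position gives *gidelya; check it forward:
Nedil: start from *gidelya.
  rule 1 (unconditioned shift): gidelya → yidelya
  rule 2: no change — yidelya
  rule 3 (unconditioned shift): yidelya → yiderya
  ⇒ Nedil yiderya
Risimu: start from *gidelya.
  rule 1: no change — gidelya
  rule 2 (intervocalic lenition): gidelya → gizelya
  rule 3 (vowel merger): gizelya → gizelye
  ⇒ Risimu gizelye
*gidelya is the unique common source.

*gidelya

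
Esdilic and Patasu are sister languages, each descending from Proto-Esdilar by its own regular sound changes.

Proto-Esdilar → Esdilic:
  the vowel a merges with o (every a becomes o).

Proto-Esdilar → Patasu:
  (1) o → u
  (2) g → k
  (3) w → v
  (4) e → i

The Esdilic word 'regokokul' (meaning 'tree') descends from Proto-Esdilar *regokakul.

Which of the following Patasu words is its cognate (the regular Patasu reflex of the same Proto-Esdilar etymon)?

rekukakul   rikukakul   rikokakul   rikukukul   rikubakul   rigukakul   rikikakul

rikukakul

Patasu: start from *regokakul.
  rule 1 (vowel merger): regokakul → regukakul
  rule 2 (unconditioned shift): regukakul → rekukakul
  rule 3: no change — rekukakul
  rule 4 (vowel merger): rekukakul → rikukakul
  ⇒ Patasu rikukakul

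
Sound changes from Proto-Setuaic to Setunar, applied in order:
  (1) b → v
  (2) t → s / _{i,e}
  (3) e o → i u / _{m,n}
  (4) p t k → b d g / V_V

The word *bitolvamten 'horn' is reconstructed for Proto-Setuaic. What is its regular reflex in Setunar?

vidolvamsin

Setunar: *bitolvamten > vitolvamten > vitolvamsen > vitolvamsin > vidolvamsin  (by unconditioned shift, palatalisation, pre-nasal raising, intervocalic voicing)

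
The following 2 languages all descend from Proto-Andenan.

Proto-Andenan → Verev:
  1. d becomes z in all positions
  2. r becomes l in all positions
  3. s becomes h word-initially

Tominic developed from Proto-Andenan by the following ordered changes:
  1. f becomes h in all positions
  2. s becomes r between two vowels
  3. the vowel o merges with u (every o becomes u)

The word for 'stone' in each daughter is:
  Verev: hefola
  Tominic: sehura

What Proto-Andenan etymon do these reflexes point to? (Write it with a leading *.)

*sefora

Position 5: Verev has l, Tominic has r. Taking the neighbouring segments as reconstructed: Verev l could go back to *l or *r; Tominic r could go back to *s or *r — the one source consistent with every daughter is *r.
Position 4: Verev has o, Tominic has u. Verev preserves o here (none of its changes turn any other segment into o), so the proto-segment is *o.
Position 1: Verev has h, Tominic has s. Tominic preserves s here (none of its changes turn any other segment into s), so the proto-segment is *s.
Verify the candidate proto-form against each daughter:
Verev: start from *sefora.
  rule 1: no change — sefora
  rule 2 (unconditioned shift): sefora → sefola
  rule 3 (debuccalisation): sefola → hefola
  ⇒ Verev hefola
Tominic: *sefora
  sefora → sehora   [unconditioned shift]
  sehora (rule 2 does not apply)
  sehora → sehura   [vowel merger]
  giving Tominic sehura.
Only *sefora yields all of Verev hefola, Tominic sehura.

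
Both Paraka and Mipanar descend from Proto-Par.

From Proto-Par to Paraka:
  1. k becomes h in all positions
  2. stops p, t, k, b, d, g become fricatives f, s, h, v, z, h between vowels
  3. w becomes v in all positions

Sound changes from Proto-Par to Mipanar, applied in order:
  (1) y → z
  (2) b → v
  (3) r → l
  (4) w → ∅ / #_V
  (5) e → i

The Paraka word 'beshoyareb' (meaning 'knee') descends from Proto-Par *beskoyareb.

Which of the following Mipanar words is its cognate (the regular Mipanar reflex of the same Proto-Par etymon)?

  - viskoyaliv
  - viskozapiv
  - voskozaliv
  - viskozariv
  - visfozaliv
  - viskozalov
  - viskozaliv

viskozaliv

Mipanar: start from *beskoyareb.
  rule 1 (unconditioned shift): beskoyareb → beskozareb
  rule 2 (unconditioned shift): beskozareb → veskozarev
  rule 3 (unconditioned shift): veskozarev → veskozalev
  rule 4: no change — veskozalev
  rule 5 (vowel merger): veskozalev → viskozaliv
  ⇒ Mipanar viskozaliv
Among the options, 'viskozaliv' alone shows every Mipanar change applied in order.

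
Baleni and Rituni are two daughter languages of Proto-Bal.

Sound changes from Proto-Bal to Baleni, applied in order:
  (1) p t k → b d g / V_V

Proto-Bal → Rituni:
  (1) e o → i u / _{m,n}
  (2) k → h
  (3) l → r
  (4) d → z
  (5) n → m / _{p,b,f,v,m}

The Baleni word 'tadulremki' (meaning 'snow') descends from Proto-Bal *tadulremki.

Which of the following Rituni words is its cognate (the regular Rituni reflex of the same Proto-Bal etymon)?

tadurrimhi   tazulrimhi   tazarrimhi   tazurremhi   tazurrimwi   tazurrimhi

tazurrimhi

Rituni: *tadulremki > tadulrimki > tadulrimhi > tadurrimhi > tazurrimhi  (by pre-nasal raising, unconditioned shift, unconditioned shift, unconditioned shift)
Among the options, 'tazurrimhi' alone shows every Rituni change applied in order.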